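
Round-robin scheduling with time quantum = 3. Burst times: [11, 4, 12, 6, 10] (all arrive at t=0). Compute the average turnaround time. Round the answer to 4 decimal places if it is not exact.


Time quantum = 3
Execution trace:
  J1 runs 3 units, time = 3
  J2 runs 3 units, time = 6
  J3 runs 3 units, time = 9
  J4 runs 3 units, time = 12
  J5 runs 3 units, time = 15
  J1 runs 3 units, time = 18
  J2 runs 1 units, time = 19
  J3 runs 3 units, time = 22
  J4 runs 3 units, time = 25
  J5 runs 3 units, time = 28
  J1 runs 3 units, time = 31
  J3 runs 3 units, time = 34
  J5 runs 3 units, time = 37
  J1 runs 2 units, time = 39
  J3 runs 3 units, time = 42
  J5 runs 1 units, time = 43
Finish times: [39, 19, 42, 25, 43]
Average turnaround = 168/5 = 33.6

33.6


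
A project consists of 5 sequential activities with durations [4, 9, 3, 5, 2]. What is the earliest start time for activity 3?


Activity 3 starts after activities 1 through 2 complete.
Predecessor durations: [4, 9]
ES = 4 + 9 = 13

13


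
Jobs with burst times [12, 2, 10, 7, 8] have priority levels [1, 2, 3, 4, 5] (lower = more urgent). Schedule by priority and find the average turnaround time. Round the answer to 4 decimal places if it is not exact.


Sort by priority (ascending = highest first):
Order: [(1, 12), (2, 2), (3, 10), (4, 7), (5, 8)]
Completion times:
  Priority 1, burst=12, C=12
  Priority 2, burst=2, C=14
  Priority 3, burst=10, C=24
  Priority 4, burst=7, C=31
  Priority 5, burst=8, C=39
Average turnaround = 120/5 = 24.0

24.0


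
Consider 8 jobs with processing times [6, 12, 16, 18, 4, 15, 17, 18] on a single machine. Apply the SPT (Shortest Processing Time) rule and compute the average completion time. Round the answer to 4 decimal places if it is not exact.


Sort jobs by processing time (SPT order): [4, 6, 12, 15, 16, 17, 18, 18]
Compute completion times sequentially:
  Job 1: processing = 4, completes at 4
  Job 2: processing = 6, completes at 10
  Job 3: processing = 12, completes at 22
  Job 4: processing = 15, completes at 37
  Job 5: processing = 16, completes at 53
  Job 6: processing = 17, completes at 70
  Job 7: processing = 18, completes at 88
  Job 8: processing = 18, completes at 106
Sum of completion times = 390
Average completion time = 390/8 = 48.75

48.75


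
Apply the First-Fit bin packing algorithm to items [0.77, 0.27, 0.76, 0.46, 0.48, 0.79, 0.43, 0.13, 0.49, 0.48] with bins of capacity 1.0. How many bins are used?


Place items sequentially using First-Fit:
  Item 0.77 -> new Bin 1
  Item 0.27 -> new Bin 2
  Item 0.76 -> new Bin 3
  Item 0.46 -> Bin 2 (now 0.73)
  Item 0.48 -> new Bin 4
  Item 0.79 -> new Bin 5
  Item 0.43 -> Bin 4 (now 0.91)
  Item 0.13 -> Bin 1 (now 0.9)
  Item 0.49 -> new Bin 6
  Item 0.48 -> Bin 6 (now 0.97)
Total bins used = 6

6


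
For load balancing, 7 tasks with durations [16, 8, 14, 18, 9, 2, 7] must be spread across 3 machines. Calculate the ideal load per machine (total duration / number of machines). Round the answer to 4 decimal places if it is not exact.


Total processing time = 16 + 8 + 14 + 18 + 9 + 2 + 7 = 74
Number of machines = 3
Ideal balanced load = 74 / 3 = 24.6667

24.6667


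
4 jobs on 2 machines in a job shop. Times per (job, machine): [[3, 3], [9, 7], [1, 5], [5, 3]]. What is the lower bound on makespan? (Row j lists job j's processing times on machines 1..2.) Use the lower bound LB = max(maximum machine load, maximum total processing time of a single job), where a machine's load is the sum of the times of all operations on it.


Machine loads:
  Machine 1: 3 + 9 + 1 + 5 = 18
  Machine 2: 3 + 7 + 5 + 3 = 18
Max machine load = 18
Job totals:
  Job 1: 6
  Job 2: 16
  Job 3: 6
  Job 4: 8
Max job total = 16
Lower bound = max(18, 16) = 18

18


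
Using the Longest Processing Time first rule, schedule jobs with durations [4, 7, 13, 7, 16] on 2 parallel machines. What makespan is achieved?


Sort jobs in decreasing order (LPT): [16, 13, 7, 7, 4]
Assign each job to the least loaded machine:
  Machine 1: jobs [16, 7], load = 23
  Machine 2: jobs [13, 7, 4], load = 24
Makespan = max load = 24

24


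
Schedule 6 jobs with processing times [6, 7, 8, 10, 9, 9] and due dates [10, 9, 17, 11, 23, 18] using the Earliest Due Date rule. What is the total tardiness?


Sort by due date (EDD order): [(7, 9), (6, 10), (10, 11), (8, 17), (9, 18), (9, 23)]
Compute completion times and tardiness:
  Job 1: p=7, d=9, C=7, tardiness=max(0,7-9)=0
  Job 2: p=6, d=10, C=13, tardiness=max(0,13-10)=3
  Job 3: p=10, d=11, C=23, tardiness=max(0,23-11)=12
  Job 4: p=8, d=17, C=31, tardiness=max(0,31-17)=14
  Job 5: p=9, d=18, C=40, tardiness=max(0,40-18)=22
  Job 6: p=9, d=23, C=49, tardiness=max(0,49-23)=26
Total tardiness = 77

77


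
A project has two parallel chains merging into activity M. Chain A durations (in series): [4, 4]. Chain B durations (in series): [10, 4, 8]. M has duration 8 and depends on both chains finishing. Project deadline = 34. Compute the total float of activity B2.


Forward pass: ES(B2) = sum of predecessors on chain B = 10
EF = ES + duration = 10 + 4 = 14
Backward pass: LF(M) = deadline = 34; LS(M) = 34 - 8 = 26
LF(B2) = LS(M) - sum(successors on chain B) = 26 - 8 = 18
LS = LF - duration = 18 - 4 = 14
Total float = LS - ES = 14 - 10 = 4

4


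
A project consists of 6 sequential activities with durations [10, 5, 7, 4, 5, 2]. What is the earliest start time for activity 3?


Activity 3 starts after activities 1 through 2 complete.
Predecessor durations: [10, 5]
ES = 10 + 5 = 15

15


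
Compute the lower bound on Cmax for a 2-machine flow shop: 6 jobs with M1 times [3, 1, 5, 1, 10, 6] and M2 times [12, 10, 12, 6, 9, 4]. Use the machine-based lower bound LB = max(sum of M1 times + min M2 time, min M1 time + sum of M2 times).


LB1 = sum(M1 times) + min(M2 times) = 26 + 4 = 30
LB2 = min(M1 times) + sum(M2 times) = 1 + 53 = 54
Lower bound = max(LB1, LB2) = max(30, 54) = 54

54


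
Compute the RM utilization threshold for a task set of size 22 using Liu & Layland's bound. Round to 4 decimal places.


Compute 2^(1/22) = 1.0320082797
Subtract 1: 1.0320082797 - 1 = 0.0320082797
Multiply by n: 22 * 0.0320082797 = 0.7041821534
Round to 4 dp: 0.7042

0.7042


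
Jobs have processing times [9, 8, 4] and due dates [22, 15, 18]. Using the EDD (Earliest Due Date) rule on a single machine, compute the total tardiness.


Sort by due date (EDD order): [(8, 15), (4, 18), (9, 22)]
Compute completion times and tardiness:
  Job 1: p=8, d=15, C=8, tardiness=max(0,8-15)=0
  Job 2: p=4, d=18, C=12, tardiness=max(0,12-18)=0
  Job 3: p=9, d=22, C=21, tardiness=max(0,21-22)=0
Total tardiness = 0

0


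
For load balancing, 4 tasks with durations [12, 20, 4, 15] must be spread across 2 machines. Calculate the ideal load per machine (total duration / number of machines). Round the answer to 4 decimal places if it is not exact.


Total processing time = 12 + 20 + 4 + 15 = 51
Number of machines = 2
Ideal balanced load = 51 / 2 = 25.5

25.5


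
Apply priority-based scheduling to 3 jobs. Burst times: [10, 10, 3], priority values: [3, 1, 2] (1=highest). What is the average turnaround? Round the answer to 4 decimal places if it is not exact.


Sort by priority (ascending = highest first):
Order: [(1, 10), (2, 3), (3, 10)]
Completion times:
  Priority 1, burst=10, C=10
  Priority 2, burst=3, C=13
  Priority 3, burst=10, C=23
Average turnaround = 46/3 = 15.3333

15.3333


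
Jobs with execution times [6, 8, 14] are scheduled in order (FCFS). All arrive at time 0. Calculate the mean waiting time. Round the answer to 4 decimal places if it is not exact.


FCFS order (as given): [6, 8, 14]
Waiting times:
  Job 1: wait = 0
  Job 2: wait = 6
  Job 3: wait = 14
Sum of waiting times = 20
Average waiting time = 20/3 = 6.6667

6.6667


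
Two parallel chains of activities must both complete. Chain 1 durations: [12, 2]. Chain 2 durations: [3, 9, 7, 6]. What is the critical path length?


Path A total = 12 + 2 = 14
Path B total = 3 + 9 + 7 + 6 = 25
Critical path = longest path = max(14, 25) = 25

25


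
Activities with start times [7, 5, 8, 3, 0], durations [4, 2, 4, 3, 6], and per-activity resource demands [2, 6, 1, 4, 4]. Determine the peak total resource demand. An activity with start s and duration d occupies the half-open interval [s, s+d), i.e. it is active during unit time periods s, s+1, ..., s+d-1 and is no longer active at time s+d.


Each activity i is active on [start_i, start_i + duration_i).
Compute total resource usage per time slot:
  t=0: active resources = [4], total = 4
  t=1: active resources = [4], total = 4
  t=2: active resources = [4], total = 4
  t=3: active resources = [4, 4], total = 8
  t=4: active resources = [4, 4], total = 8
  t=5: active resources = [6, 4, 4], total = 14
  t=6: active resources = [6], total = 6
  t=7: active resources = [2], total = 2
  t=8: active resources = [2, 1], total = 3
  t=9: active resources = [2, 1], total = 3
  t=10: active resources = [2, 1], total = 3
  t=11: active resources = [1], total = 1
Peak resource demand = 14

14


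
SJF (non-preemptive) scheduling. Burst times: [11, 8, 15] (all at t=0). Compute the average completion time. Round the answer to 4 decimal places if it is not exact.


SJF order (ascending): [8, 11, 15]
Completion times:
  Job 1: burst=8, C=8
  Job 2: burst=11, C=19
  Job 3: burst=15, C=34
Average completion = 61/3 = 20.3333

20.3333


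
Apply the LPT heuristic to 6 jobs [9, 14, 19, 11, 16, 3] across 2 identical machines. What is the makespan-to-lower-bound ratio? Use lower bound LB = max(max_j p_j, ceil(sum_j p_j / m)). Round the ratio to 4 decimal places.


LPT order: [19, 16, 14, 11, 9, 3]
Machine loads after assignment: [39, 33]
LPT makespan = 39
Lower bound = max(max_job, ceil(total/2)) = max(19, 36) = 36
Ratio = 39 / 36 = 1.0833

1.0833


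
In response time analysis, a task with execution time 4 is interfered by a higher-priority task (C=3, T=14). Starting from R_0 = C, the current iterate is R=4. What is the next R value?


R_next = C + ceil(R_prev / T_hp) * C_hp
ceil(4 / 14) = ceil(0.2857) = 1
Interference = 1 * 3 = 3
R_next = 4 + 3 = 7

7


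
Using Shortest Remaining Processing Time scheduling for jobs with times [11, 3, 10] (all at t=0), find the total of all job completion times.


Since all jobs arrive at t=0, SRPT equals SPT ordering.
SPT order: [3, 10, 11]
Completion times:
  Job 1: p=3, C=3
  Job 2: p=10, C=13
  Job 3: p=11, C=24
Total completion time = 3 + 13 + 24 = 40

40


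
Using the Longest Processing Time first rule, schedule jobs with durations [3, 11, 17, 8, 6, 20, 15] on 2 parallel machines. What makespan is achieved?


Sort jobs in decreasing order (LPT): [20, 17, 15, 11, 8, 6, 3]
Assign each job to the least loaded machine:
  Machine 1: jobs [20, 11, 8], load = 39
  Machine 2: jobs [17, 15, 6, 3], load = 41
Makespan = max load = 41

41


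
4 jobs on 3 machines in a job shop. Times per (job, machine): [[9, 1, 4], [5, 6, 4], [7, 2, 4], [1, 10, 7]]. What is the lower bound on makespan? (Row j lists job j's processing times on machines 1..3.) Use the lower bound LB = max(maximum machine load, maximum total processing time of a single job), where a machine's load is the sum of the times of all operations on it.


Machine loads:
  Machine 1: 9 + 5 + 7 + 1 = 22
  Machine 2: 1 + 6 + 2 + 10 = 19
  Machine 3: 4 + 4 + 4 + 7 = 19
Max machine load = 22
Job totals:
  Job 1: 14
  Job 2: 15
  Job 3: 13
  Job 4: 18
Max job total = 18
Lower bound = max(22, 18) = 22

22


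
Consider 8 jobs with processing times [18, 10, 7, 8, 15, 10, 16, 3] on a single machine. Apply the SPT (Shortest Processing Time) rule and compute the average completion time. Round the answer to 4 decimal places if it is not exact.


Sort jobs by processing time (SPT order): [3, 7, 8, 10, 10, 15, 16, 18]
Compute completion times sequentially:
  Job 1: processing = 3, completes at 3
  Job 2: processing = 7, completes at 10
  Job 3: processing = 8, completes at 18
  Job 4: processing = 10, completes at 28
  Job 5: processing = 10, completes at 38
  Job 6: processing = 15, completes at 53
  Job 7: processing = 16, completes at 69
  Job 8: processing = 18, completes at 87
Sum of completion times = 306
Average completion time = 306/8 = 38.25

38.25


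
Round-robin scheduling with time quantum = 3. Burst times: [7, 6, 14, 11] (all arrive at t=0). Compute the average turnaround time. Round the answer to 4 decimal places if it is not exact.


Time quantum = 3
Execution trace:
  J1 runs 3 units, time = 3
  J2 runs 3 units, time = 6
  J3 runs 3 units, time = 9
  J4 runs 3 units, time = 12
  J1 runs 3 units, time = 15
  J2 runs 3 units, time = 18
  J3 runs 3 units, time = 21
  J4 runs 3 units, time = 24
  J1 runs 1 units, time = 25
  J3 runs 3 units, time = 28
  J4 runs 3 units, time = 31
  J3 runs 3 units, time = 34
  J4 runs 2 units, time = 36
  J3 runs 2 units, time = 38
Finish times: [25, 18, 38, 36]
Average turnaround = 117/4 = 29.25

29.25


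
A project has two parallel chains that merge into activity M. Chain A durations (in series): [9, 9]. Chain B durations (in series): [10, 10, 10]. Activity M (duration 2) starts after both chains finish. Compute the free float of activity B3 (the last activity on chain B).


ES(B3) = sum of predecessors on chain B = 20
EF(B3) = ES + duration = 20 + 10 = 30
Successor of B3 is M. ES(M) = max(sum(A), sum(B)) = max(18, 30) = 30
Free float = ES(successor) - EF(current) = 30 - 30 = 0

0


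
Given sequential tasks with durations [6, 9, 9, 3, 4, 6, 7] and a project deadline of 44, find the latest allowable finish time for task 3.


LF(activity 3) = deadline - sum of successor durations
Successors: activities 4 through 7 with durations [3, 4, 6, 7]
Sum of successor durations = 20
LF = 44 - 20 = 24

24


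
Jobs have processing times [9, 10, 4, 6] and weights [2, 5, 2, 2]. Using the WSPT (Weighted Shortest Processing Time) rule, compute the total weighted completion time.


Compute p/w ratios and sort ascending (WSPT): [(10, 5), (4, 2), (6, 2), (9, 2)]
Compute weighted completion times:
  Job (p=10,w=5): C=10, w*C=5*10=50
  Job (p=4,w=2): C=14, w*C=2*14=28
  Job (p=6,w=2): C=20, w*C=2*20=40
  Job (p=9,w=2): C=29, w*C=2*29=58
Total weighted completion time = 176

176


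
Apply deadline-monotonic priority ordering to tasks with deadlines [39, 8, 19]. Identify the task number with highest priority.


Sort tasks by relative deadline (ascending):
  Task 2: deadline = 8
  Task 3: deadline = 19
  Task 1: deadline = 39
Priority order (highest first): [2, 3, 1]
Highest priority task = 2

2


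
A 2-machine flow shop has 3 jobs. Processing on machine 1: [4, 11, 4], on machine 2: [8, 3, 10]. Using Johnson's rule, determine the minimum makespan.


Apply Johnson's rule:
  Group 1 (a <= b): [(1, 4, 8), (3, 4, 10)]
  Group 2 (a > b): [(2, 11, 3)]
Optimal job order: [1, 3, 2]
Schedule:
  Job 1: M1 done at 4, M2 done at 12
  Job 3: M1 done at 8, M2 done at 22
  Job 2: M1 done at 19, M2 done at 25
Makespan = 25

25


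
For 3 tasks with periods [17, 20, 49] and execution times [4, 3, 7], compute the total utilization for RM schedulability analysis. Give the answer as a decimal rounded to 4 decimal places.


Compute individual utilizations (exact fractions):
  Task 1: C/T = 4/17 (approx. 0.2353)
  Task 2: C/T = 3/20 (approx. 0.15)
  Task 3: C/T = 7/49 = 1/7 (approx. 0.1429)
Total utilization U = 4/17 + 3/20 + 1/7 = 1257/2380
Rounded to 4 decimal places: U = 0.5282
RM (Liu & Layland) bound for 3 tasks = 0.779763; compare with U = 1257/2380 (approx. 0.528151)
U <= bound, so schedulable by RM sufficient condition.

0.5282


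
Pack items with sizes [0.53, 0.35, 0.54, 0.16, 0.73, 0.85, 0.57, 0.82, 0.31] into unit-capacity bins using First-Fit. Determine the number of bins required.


Place items sequentially using First-Fit:
  Item 0.53 -> new Bin 1
  Item 0.35 -> Bin 1 (now 0.88)
  Item 0.54 -> new Bin 2
  Item 0.16 -> Bin 2 (now 0.7)
  Item 0.73 -> new Bin 3
  Item 0.85 -> new Bin 4
  Item 0.57 -> new Bin 5
  Item 0.82 -> new Bin 6
  Item 0.31 -> Bin 5 (now 0.88)
Total bins used = 6

6


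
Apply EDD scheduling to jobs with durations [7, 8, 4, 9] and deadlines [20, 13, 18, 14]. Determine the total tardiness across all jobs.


Sort by due date (EDD order): [(8, 13), (9, 14), (4, 18), (7, 20)]
Compute completion times and tardiness:
  Job 1: p=8, d=13, C=8, tardiness=max(0,8-13)=0
  Job 2: p=9, d=14, C=17, tardiness=max(0,17-14)=3
  Job 3: p=4, d=18, C=21, tardiness=max(0,21-18)=3
  Job 4: p=7, d=20, C=28, tardiness=max(0,28-20)=8
Total tardiness = 14

14


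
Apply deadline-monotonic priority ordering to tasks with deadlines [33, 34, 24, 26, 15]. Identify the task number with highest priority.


Sort tasks by relative deadline (ascending):
  Task 5: deadline = 15
  Task 3: deadline = 24
  Task 4: deadline = 26
  Task 1: deadline = 33
  Task 2: deadline = 34
Priority order (highest first): [5, 3, 4, 1, 2]
Highest priority task = 5

5


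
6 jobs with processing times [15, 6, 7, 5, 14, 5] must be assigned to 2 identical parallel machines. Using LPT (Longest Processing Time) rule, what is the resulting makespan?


Sort jobs in decreasing order (LPT): [15, 14, 7, 6, 5, 5]
Assign each job to the least loaded machine:
  Machine 1: jobs [15, 6, 5], load = 26
  Machine 2: jobs [14, 7, 5], load = 26
Makespan = max load = 26

26


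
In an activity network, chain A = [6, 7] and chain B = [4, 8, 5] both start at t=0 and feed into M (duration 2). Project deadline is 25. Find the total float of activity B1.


Forward pass: ES(B1) = sum of predecessors on chain B = 0
EF = ES + duration = 0 + 4 = 4
Backward pass: LF(M) = deadline = 25; LS(M) = 25 - 2 = 23
LF(B1) = LS(M) - sum(successors on chain B) = 23 - 13 = 10
LS = LF - duration = 10 - 4 = 6
Total float = LS - ES = 6 - 0 = 6

6


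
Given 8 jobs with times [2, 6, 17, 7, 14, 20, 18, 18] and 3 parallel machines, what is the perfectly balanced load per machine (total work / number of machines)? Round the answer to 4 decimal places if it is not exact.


Total processing time = 2 + 6 + 17 + 7 + 14 + 20 + 18 + 18 = 102
Number of machines = 3
Ideal balanced load = 102 / 3 = 34.0

34.0


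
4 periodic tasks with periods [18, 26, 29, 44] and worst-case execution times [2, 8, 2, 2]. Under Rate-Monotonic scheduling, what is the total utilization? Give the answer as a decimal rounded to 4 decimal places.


Compute individual utilizations (exact fractions):
  Task 1: C/T = 2/18 = 1/9 (approx. 0.1111)
  Task 2: C/T = 8/26 = 4/13 (approx. 0.3077)
  Task 3: C/T = 2/29 (approx. 0.069)
  Task 4: C/T = 2/44 = 1/22 (approx. 0.0455)
Total utilization U = 1/9 + 4/13 + 2/29 + 1/22 = 39803/74646
Rounded to 4 decimal places: U = 0.5332
RM (Liu & Layland) bound for 4 tasks = 0.756828; compare with U = 39803/74646 (approx. 0.533223)
U <= bound, so schedulable by RM sufficient condition.

0.5332


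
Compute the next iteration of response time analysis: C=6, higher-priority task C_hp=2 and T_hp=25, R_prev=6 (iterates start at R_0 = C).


R_next = C + ceil(R_prev / T_hp) * C_hp
ceil(6 / 25) = ceil(0.24) = 1
Interference = 1 * 2 = 2
R_next = 6 + 2 = 8

8


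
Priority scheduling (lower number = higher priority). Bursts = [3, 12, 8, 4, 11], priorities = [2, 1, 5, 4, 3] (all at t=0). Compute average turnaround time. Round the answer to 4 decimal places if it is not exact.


Sort by priority (ascending = highest first):
Order: [(1, 12), (2, 3), (3, 11), (4, 4), (5, 8)]
Completion times:
  Priority 1, burst=12, C=12
  Priority 2, burst=3, C=15
  Priority 3, burst=11, C=26
  Priority 4, burst=4, C=30
  Priority 5, burst=8, C=38
Average turnaround = 121/5 = 24.2

24.2


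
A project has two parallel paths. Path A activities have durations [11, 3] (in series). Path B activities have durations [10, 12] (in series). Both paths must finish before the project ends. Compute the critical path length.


Path A total = 11 + 3 = 14
Path B total = 10 + 12 = 22
Critical path = longest path = max(14, 22) = 22

22


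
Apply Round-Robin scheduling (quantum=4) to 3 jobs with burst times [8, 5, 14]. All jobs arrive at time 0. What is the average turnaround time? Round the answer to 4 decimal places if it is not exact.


Time quantum = 4
Execution trace:
  J1 runs 4 units, time = 4
  J2 runs 4 units, time = 8
  J3 runs 4 units, time = 12
  J1 runs 4 units, time = 16
  J2 runs 1 units, time = 17
  J3 runs 4 units, time = 21
  J3 runs 4 units, time = 25
  J3 runs 2 units, time = 27
Finish times: [16, 17, 27]
Average turnaround = 60/3 = 20.0

20.0


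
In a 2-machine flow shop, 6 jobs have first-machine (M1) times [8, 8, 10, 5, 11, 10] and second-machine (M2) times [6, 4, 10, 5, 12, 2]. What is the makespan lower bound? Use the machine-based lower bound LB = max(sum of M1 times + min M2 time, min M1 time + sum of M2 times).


LB1 = sum(M1 times) + min(M2 times) = 52 + 2 = 54
LB2 = min(M1 times) + sum(M2 times) = 5 + 39 = 44
Lower bound = max(LB1, LB2) = max(54, 44) = 54

54


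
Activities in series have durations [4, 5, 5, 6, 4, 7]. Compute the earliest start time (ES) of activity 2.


Activity 2 starts after activities 1 through 1 complete.
Predecessor durations: [4]
ES = 4 = 4

4


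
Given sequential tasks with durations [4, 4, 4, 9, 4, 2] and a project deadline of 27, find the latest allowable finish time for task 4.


LF(activity 4) = deadline - sum of successor durations
Successors: activities 5 through 6 with durations [4, 2]
Sum of successor durations = 6
LF = 27 - 6 = 21

21


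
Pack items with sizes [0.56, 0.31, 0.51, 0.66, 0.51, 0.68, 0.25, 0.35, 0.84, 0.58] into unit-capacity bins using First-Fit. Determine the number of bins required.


Place items sequentially using First-Fit:
  Item 0.56 -> new Bin 1
  Item 0.31 -> Bin 1 (now 0.87)
  Item 0.51 -> new Bin 2
  Item 0.66 -> new Bin 3
  Item 0.51 -> new Bin 4
  Item 0.68 -> new Bin 5
  Item 0.25 -> Bin 2 (now 0.76)
  Item 0.35 -> Bin 4 (now 0.86)
  Item 0.84 -> new Bin 6
  Item 0.58 -> new Bin 7
Total bins used = 7

7


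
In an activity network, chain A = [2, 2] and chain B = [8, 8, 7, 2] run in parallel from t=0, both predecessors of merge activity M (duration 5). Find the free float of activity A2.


ES(A2) = sum of predecessors on chain A = 2
EF(A2) = ES + duration = 2 + 2 = 4
Successor of A2 is M. ES(M) = max(sum(A), sum(B)) = max(4, 25) = 25
Free float = ES(successor) - EF(current) = 25 - 4 = 21

21


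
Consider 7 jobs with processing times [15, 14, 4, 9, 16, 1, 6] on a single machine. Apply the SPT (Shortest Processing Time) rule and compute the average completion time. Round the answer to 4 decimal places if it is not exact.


Sort jobs by processing time (SPT order): [1, 4, 6, 9, 14, 15, 16]
Compute completion times sequentially:
  Job 1: processing = 1, completes at 1
  Job 2: processing = 4, completes at 5
  Job 3: processing = 6, completes at 11
  Job 4: processing = 9, completes at 20
  Job 5: processing = 14, completes at 34
  Job 6: processing = 15, completes at 49
  Job 7: processing = 16, completes at 65
Sum of completion times = 185
Average completion time = 185/7 = 26.4286

26.4286


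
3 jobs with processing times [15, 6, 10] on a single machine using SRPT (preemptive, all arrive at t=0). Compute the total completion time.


Since all jobs arrive at t=0, SRPT equals SPT ordering.
SPT order: [6, 10, 15]
Completion times:
  Job 1: p=6, C=6
  Job 2: p=10, C=16
  Job 3: p=15, C=31
Total completion time = 6 + 16 + 31 = 53

53


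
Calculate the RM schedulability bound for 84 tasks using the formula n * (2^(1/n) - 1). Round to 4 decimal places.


Compute 2^(1/84) = 1.0082858917
Subtract 1: 1.0082858917 - 1 = 0.0082858917
Multiply by n: 84 * 0.0082858917 = 0.6960149028
Round to 4 dp: 0.6960

0.6960


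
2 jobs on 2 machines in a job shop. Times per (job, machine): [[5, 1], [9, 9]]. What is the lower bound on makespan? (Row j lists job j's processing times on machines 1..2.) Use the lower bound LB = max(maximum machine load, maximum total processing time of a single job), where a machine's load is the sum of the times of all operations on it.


Machine loads:
  Machine 1: 5 + 9 = 14
  Machine 2: 1 + 9 = 10
Max machine load = 14
Job totals:
  Job 1: 6
  Job 2: 18
Max job total = 18
Lower bound = max(14, 18) = 18

18


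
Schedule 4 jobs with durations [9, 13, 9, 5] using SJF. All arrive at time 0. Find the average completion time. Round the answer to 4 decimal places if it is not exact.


SJF order (ascending): [5, 9, 9, 13]
Completion times:
  Job 1: burst=5, C=5
  Job 2: burst=9, C=14
  Job 3: burst=9, C=23
  Job 4: burst=13, C=36
Average completion = 78/4 = 19.5

19.5


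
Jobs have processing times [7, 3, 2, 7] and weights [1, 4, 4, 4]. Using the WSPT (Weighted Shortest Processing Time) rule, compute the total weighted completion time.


Compute p/w ratios and sort ascending (WSPT): [(2, 4), (3, 4), (7, 4), (7, 1)]
Compute weighted completion times:
  Job (p=2,w=4): C=2, w*C=4*2=8
  Job (p=3,w=4): C=5, w*C=4*5=20
  Job (p=7,w=4): C=12, w*C=4*12=48
  Job (p=7,w=1): C=19, w*C=1*19=19
Total weighted completion time = 95

95


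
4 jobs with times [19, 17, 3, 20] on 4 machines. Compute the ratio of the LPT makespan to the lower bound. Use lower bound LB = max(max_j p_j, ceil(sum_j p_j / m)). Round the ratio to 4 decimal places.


LPT order: [20, 19, 17, 3]
Machine loads after assignment: [20, 19, 17, 3]
LPT makespan = 20
Lower bound = max(max_job, ceil(total/4)) = max(20, 15) = 20
Ratio = 20 / 20 = 1.0

1.0


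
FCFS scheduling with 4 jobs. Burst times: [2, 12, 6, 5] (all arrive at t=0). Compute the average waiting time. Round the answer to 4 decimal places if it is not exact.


FCFS order (as given): [2, 12, 6, 5]
Waiting times:
  Job 1: wait = 0
  Job 2: wait = 2
  Job 3: wait = 14
  Job 4: wait = 20
Sum of waiting times = 36
Average waiting time = 36/4 = 9.0

9.0


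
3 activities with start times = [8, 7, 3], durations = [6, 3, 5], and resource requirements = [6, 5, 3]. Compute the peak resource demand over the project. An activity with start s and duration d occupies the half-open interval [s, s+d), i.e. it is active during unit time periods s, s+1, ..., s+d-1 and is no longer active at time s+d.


Each activity i is active on [start_i, start_i + duration_i).
Compute total resource usage per time slot:
  t=0: active resources = [], total = 0
  t=1: active resources = [], total = 0
  t=2: active resources = [], total = 0
  t=3: active resources = [3], total = 3
  t=4: active resources = [3], total = 3
  t=5: active resources = [3], total = 3
  t=6: active resources = [3], total = 3
  t=7: active resources = [5, 3], total = 8
  t=8: active resources = [6, 5], total = 11
  t=9: active resources = [6, 5], total = 11
  t=10: active resources = [6], total = 6
  t=11: active resources = [6], total = 6
  t=12: active resources = [6], total = 6
  t=13: active resources = [6], total = 6
Peak resource demand = 11

11


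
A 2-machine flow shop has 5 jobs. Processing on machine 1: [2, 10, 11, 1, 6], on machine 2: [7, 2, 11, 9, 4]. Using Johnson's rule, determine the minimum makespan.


Apply Johnson's rule:
  Group 1 (a <= b): [(4, 1, 9), (1, 2, 7), (3, 11, 11)]
  Group 2 (a > b): [(5, 6, 4), (2, 10, 2)]
Optimal job order: [4, 1, 3, 5, 2]
Schedule:
  Job 4: M1 done at 1, M2 done at 10
  Job 1: M1 done at 3, M2 done at 17
  Job 3: M1 done at 14, M2 done at 28
  Job 5: M1 done at 20, M2 done at 32
  Job 2: M1 done at 30, M2 done at 34
Makespan = 34

34


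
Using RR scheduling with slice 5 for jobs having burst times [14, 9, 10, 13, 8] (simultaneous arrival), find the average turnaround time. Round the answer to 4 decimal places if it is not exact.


Time quantum = 5
Execution trace:
  J1 runs 5 units, time = 5
  J2 runs 5 units, time = 10
  J3 runs 5 units, time = 15
  J4 runs 5 units, time = 20
  J5 runs 5 units, time = 25
  J1 runs 5 units, time = 30
  J2 runs 4 units, time = 34
  J3 runs 5 units, time = 39
  J4 runs 5 units, time = 44
  J5 runs 3 units, time = 47
  J1 runs 4 units, time = 51
  J4 runs 3 units, time = 54
Finish times: [51, 34, 39, 54, 47]
Average turnaround = 225/5 = 45.0

45.0


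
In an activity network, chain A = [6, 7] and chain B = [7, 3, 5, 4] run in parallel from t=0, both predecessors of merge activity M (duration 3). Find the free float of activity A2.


ES(A2) = sum of predecessors on chain A = 6
EF(A2) = ES + duration = 6 + 7 = 13
Successor of A2 is M. ES(M) = max(sum(A), sum(B)) = max(13, 19) = 19
Free float = ES(successor) - EF(current) = 19 - 13 = 6

6


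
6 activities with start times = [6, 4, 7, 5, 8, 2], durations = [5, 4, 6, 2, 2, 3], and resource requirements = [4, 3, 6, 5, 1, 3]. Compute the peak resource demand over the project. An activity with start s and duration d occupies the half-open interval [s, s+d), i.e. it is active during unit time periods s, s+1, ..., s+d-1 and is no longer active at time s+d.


Each activity i is active on [start_i, start_i + duration_i).
Compute total resource usage per time slot:
  t=0: active resources = [], total = 0
  t=1: active resources = [], total = 0
  t=2: active resources = [3], total = 3
  t=3: active resources = [3], total = 3
  t=4: active resources = [3, 3], total = 6
  t=5: active resources = [3, 5], total = 8
  t=6: active resources = [4, 3, 5], total = 12
  t=7: active resources = [4, 3, 6], total = 13
  t=8: active resources = [4, 6, 1], total = 11
  t=9: active resources = [4, 6, 1], total = 11
  t=10: active resources = [4, 6], total = 10
  t=11: active resources = [6], total = 6
  t=12: active resources = [6], total = 6
Peak resource demand = 13

13


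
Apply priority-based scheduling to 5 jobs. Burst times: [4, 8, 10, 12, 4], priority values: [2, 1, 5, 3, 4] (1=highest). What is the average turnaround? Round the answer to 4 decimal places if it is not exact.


Sort by priority (ascending = highest first):
Order: [(1, 8), (2, 4), (3, 12), (4, 4), (5, 10)]
Completion times:
  Priority 1, burst=8, C=8
  Priority 2, burst=4, C=12
  Priority 3, burst=12, C=24
  Priority 4, burst=4, C=28
  Priority 5, burst=10, C=38
Average turnaround = 110/5 = 22.0

22.0


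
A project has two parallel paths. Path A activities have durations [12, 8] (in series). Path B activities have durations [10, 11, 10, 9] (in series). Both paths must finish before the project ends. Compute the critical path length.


Path A total = 12 + 8 = 20
Path B total = 10 + 11 + 10 + 9 = 40
Critical path = longest path = max(20, 40) = 40

40


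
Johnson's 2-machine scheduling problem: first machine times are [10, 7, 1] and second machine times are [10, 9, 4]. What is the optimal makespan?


Apply Johnson's rule:
  Group 1 (a <= b): [(3, 1, 4), (2, 7, 9), (1, 10, 10)]
  Group 2 (a > b): []
Optimal job order: [3, 2, 1]
Schedule:
  Job 3: M1 done at 1, M2 done at 5
  Job 2: M1 done at 8, M2 done at 17
  Job 1: M1 done at 18, M2 done at 28
Makespan = 28

28


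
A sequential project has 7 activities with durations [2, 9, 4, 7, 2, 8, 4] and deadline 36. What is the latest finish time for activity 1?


LF(activity 1) = deadline - sum of successor durations
Successors: activities 2 through 7 with durations [9, 4, 7, 2, 8, 4]
Sum of successor durations = 34
LF = 36 - 34 = 2

2


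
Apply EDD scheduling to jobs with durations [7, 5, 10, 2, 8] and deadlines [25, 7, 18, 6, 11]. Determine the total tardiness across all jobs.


Sort by due date (EDD order): [(2, 6), (5, 7), (8, 11), (10, 18), (7, 25)]
Compute completion times and tardiness:
  Job 1: p=2, d=6, C=2, tardiness=max(0,2-6)=0
  Job 2: p=5, d=7, C=7, tardiness=max(0,7-7)=0
  Job 3: p=8, d=11, C=15, tardiness=max(0,15-11)=4
  Job 4: p=10, d=18, C=25, tardiness=max(0,25-18)=7
  Job 5: p=7, d=25, C=32, tardiness=max(0,32-25)=7
Total tardiness = 18

18


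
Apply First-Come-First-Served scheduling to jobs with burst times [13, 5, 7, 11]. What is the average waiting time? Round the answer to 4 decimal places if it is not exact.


FCFS order (as given): [13, 5, 7, 11]
Waiting times:
  Job 1: wait = 0
  Job 2: wait = 13
  Job 3: wait = 18
  Job 4: wait = 25
Sum of waiting times = 56
Average waiting time = 56/4 = 14.0

14.0


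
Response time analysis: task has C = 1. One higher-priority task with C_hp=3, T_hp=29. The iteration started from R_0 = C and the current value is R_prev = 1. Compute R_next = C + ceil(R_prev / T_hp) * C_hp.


R_next = C + ceil(R_prev / T_hp) * C_hp
ceil(1 / 29) = ceil(0.0345) = 1
Interference = 1 * 3 = 3
R_next = 1 + 3 = 4

4


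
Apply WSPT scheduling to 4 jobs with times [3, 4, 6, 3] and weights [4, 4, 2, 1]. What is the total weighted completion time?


Compute p/w ratios and sort ascending (WSPT): [(3, 4), (4, 4), (6, 2), (3, 1)]
Compute weighted completion times:
  Job (p=3,w=4): C=3, w*C=4*3=12
  Job (p=4,w=4): C=7, w*C=4*7=28
  Job (p=6,w=2): C=13, w*C=2*13=26
  Job (p=3,w=1): C=16, w*C=1*16=16
Total weighted completion time = 82

82


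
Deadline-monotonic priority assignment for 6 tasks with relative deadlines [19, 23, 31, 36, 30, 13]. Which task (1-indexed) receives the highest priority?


Sort tasks by relative deadline (ascending):
  Task 6: deadline = 13
  Task 1: deadline = 19
  Task 2: deadline = 23
  Task 5: deadline = 30
  Task 3: deadline = 31
  Task 4: deadline = 36
Priority order (highest first): [6, 1, 2, 5, 3, 4]
Highest priority task = 6

6


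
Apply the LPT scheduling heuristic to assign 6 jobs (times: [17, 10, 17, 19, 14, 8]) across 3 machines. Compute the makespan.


Sort jobs in decreasing order (LPT): [19, 17, 17, 14, 10, 8]
Assign each job to the least loaded machine:
  Machine 1: jobs [19, 8], load = 27
  Machine 2: jobs [17, 14], load = 31
  Machine 3: jobs [17, 10], load = 27
Makespan = max load = 31

31


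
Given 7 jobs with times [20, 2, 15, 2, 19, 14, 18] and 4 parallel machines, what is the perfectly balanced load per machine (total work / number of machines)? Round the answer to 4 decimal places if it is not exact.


Total processing time = 20 + 2 + 15 + 2 + 19 + 14 + 18 = 90
Number of machines = 4
Ideal balanced load = 90 / 4 = 22.5

22.5


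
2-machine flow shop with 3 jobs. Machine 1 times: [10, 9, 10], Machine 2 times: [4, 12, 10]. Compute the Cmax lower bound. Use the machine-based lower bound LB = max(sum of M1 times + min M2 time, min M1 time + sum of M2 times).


LB1 = sum(M1 times) + min(M2 times) = 29 + 4 = 33
LB2 = min(M1 times) + sum(M2 times) = 9 + 26 = 35
Lower bound = max(LB1, LB2) = max(33, 35) = 35

35


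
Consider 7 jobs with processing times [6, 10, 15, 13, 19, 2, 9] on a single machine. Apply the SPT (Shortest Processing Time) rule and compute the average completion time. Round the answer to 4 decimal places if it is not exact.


Sort jobs by processing time (SPT order): [2, 6, 9, 10, 13, 15, 19]
Compute completion times sequentially:
  Job 1: processing = 2, completes at 2
  Job 2: processing = 6, completes at 8
  Job 3: processing = 9, completes at 17
  Job 4: processing = 10, completes at 27
  Job 5: processing = 13, completes at 40
  Job 6: processing = 15, completes at 55
  Job 7: processing = 19, completes at 74
Sum of completion times = 223
Average completion time = 223/7 = 31.8571

31.8571


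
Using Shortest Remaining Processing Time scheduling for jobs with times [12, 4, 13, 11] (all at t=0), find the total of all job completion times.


Since all jobs arrive at t=0, SRPT equals SPT ordering.
SPT order: [4, 11, 12, 13]
Completion times:
  Job 1: p=4, C=4
  Job 2: p=11, C=15
  Job 3: p=12, C=27
  Job 4: p=13, C=40
Total completion time = 4 + 15 + 27 + 40 = 86

86


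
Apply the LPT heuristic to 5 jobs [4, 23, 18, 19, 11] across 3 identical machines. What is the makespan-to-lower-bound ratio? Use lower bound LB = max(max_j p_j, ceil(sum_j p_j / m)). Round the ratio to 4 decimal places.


LPT order: [23, 19, 18, 11, 4]
Machine loads after assignment: [23, 23, 29]
LPT makespan = 29
Lower bound = max(max_job, ceil(total/3)) = max(23, 25) = 25
Ratio = 29 / 25 = 1.16

1.16


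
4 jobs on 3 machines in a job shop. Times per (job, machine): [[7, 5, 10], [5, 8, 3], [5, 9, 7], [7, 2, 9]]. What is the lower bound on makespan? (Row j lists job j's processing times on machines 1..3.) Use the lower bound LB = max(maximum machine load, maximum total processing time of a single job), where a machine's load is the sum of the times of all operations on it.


Machine loads:
  Machine 1: 7 + 5 + 5 + 7 = 24
  Machine 2: 5 + 8 + 9 + 2 = 24
  Machine 3: 10 + 3 + 7 + 9 = 29
Max machine load = 29
Job totals:
  Job 1: 22
  Job 2: 16
  Job 3: 21
  Job 4: 18
Max job total = 22
Lower bound = max(29, 22) = 29

29


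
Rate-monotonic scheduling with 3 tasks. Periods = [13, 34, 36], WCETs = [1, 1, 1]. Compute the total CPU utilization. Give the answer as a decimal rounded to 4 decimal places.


Compute individual utilizations (exact fractions):
  Task 1: C/T = 1/13 (approx. 0.0769)
  Task 2: C/T = 1/34 (approx. 0.0294)
  Task 3: C/T = 1/36 (approx. 0.0278)
Total utilization U = 1/13 + 1/34 + 1/36 = 1067/7956
Rounded to 4 decimal places: U = 0.1341
RM (Liu & Layland) bound for 3 tasks = 0.779763; compare with U = 1067/7956 (approx. 0.134113)
U <= bound, so schedulable by RM sufficient condition.

0.1341


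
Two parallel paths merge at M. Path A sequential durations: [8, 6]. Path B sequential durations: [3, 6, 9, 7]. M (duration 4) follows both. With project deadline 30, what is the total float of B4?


Forward pass: ES(B4) = sum of predecessors on chain B = 18
EF = ES + duration = 18 + 7 = 25
Backward pass: LF(M) = deadline = 30; LS(M) = 30 - 4 = 26
LF(B4) = LS(M) - sum(successors on chain B) = 26 - 0 = 26
LS = LF - duration = 26 - 7 = 19
Total float = LS - ES = 19 - 18 = 1

1


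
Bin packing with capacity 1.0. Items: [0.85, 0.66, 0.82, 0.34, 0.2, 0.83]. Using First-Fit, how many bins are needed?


Place items sequentially using First-Fit:
  Item 0.85 -> new Bin 1
  Item 0.66 -> new Bin 2
  Item 0.82 -> new Bin 3
  Item 0.34 -> Bin 2 (now 1.0)
  Item 0.2 -> new Bin 4
  Item 0.83 -> new Bin 5
Total bins used = 5

5


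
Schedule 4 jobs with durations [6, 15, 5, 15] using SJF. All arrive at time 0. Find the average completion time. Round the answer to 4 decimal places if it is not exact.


SJF order (ascending): [5, 6, 15, 15]
Completion times:
  Job 1: burst=5, C=5
  Job 2: burst=6, C=11
  Job 3: burst=15, C=26
  Job 4: burst=15, C=41
Average completion = 83/4 = 20.75

20.75


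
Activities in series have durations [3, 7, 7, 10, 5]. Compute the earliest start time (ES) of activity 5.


Activity 5 starts after activities 1 through 4 complete.
Predecessor durations: [3, 7, 7, 10]
ES = 3 + 7 + 7 + 10 = 27

27


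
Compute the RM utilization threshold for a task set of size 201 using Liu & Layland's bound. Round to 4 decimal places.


Compute 2^(1/201) = 1.0034544463
Subtract 1: 1.0034544463 - 1 = 0.0034544463
Multiply by n: 201 * 0.0034544463 = 0.6943437063
Round to 4 dp: 0.6943

0.6943


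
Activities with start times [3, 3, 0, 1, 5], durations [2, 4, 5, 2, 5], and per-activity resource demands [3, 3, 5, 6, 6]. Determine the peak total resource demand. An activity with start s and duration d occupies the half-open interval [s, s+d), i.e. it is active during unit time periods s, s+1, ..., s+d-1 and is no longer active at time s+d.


Each activity i is active on [start_i, start_i + duration_i).
Compute total resource usage per time slot:
  t=0: active resources = [5], total = 5
  t=1: active resources = [5, 6], total = 11
  t=2: active resources = [5, 6], total = 11
  t=3: active resources = [3, 3, 5], total = 11
  t=4: active resources = [3, 3, 5], total = 11
  t=5: active resources = [3, 6], total = 9
  t=6: active resources = [3, 6], total = 9
  t=7: active resources = [6], total = 6
  t=8: active resources = [6], total = 6
  t=9: active resources = [6], total = 6
Peak resource demand = 11

11


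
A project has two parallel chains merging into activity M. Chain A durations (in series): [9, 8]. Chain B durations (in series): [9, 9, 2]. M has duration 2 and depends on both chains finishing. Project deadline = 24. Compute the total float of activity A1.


Forward pass: ES(A1) = sum of predecessors on chain A = 0
EF = ES + duration = 0 + 9 = 9
Backward pass: LF(M) = deadline = 24; LS(M) = 24 - 2 = 22
LF(A1) = LS(M) - sum(successors on chain A) = 22 - 8 = 14
LS = LF - duration = 14 - 9 = 5
Total float = LS - ES = 5 - 0 = 5

5
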